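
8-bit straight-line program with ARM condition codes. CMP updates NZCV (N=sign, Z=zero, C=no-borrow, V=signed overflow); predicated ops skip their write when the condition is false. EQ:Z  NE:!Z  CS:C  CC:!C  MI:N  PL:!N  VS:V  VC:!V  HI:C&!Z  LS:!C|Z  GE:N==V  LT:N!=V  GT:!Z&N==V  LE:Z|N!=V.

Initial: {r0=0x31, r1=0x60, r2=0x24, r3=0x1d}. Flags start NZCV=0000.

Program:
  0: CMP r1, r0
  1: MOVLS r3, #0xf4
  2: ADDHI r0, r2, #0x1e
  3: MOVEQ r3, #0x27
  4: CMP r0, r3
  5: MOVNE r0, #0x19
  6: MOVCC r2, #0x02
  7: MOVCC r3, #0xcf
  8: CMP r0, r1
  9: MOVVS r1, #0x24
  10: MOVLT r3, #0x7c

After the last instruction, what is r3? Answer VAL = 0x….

0: ✓ CMP  NZCV=0010
1: · MOVLS
2: ✓ ADDHI  r0←0x42
3: · MOVEQ
4: ✓ CMP  NZCV=0010
5: ✓ MOVNE  r0←0x19
6: · MOVCC
7: · MOVCC
8: ✓ CMP  NZCV=1000
9: · MOVVS
10: ✓ MOVLT  r3←0x7c

VAL = 0x7c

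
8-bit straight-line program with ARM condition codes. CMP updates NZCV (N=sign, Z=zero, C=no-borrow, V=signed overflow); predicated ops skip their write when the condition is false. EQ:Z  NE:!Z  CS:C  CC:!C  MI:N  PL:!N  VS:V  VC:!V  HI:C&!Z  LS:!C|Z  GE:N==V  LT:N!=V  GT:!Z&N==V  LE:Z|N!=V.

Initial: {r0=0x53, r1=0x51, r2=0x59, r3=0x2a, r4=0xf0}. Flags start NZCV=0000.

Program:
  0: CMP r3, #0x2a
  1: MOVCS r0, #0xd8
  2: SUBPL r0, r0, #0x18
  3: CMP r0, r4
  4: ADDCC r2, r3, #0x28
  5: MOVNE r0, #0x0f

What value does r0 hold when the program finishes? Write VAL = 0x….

VAL = 0x0f

0: ✓ CMP  NZCV=0110
1: ✓ MOVCS  r0←0xd8
2: ✓ SUBPL  r0←0xc0
3: ✓ CMP  NZCV=1000
4: ✓ ADDCC  r2←0x52
5: ✓ MOVNE  r0←0x0f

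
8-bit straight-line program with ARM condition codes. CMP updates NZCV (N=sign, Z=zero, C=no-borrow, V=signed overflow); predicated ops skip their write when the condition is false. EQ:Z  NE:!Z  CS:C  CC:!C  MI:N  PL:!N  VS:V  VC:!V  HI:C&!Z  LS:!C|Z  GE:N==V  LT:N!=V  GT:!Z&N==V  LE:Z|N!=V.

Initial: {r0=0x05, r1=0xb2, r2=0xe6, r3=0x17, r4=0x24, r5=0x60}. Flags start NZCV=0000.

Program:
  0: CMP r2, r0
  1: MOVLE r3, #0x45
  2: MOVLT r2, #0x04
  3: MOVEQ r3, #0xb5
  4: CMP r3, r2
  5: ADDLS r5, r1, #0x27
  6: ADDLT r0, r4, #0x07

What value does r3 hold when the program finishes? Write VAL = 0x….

0: ✓ CMP  NZCV=1010
1: ✓ MOVLE  r3←0x45
2: ✓ MOVLT  r2←0x04
3: · MOVEQ
4: ✓ CMP  NZCV=0010
5: · ADDLS
6: · ADDLT

VAL = 0x45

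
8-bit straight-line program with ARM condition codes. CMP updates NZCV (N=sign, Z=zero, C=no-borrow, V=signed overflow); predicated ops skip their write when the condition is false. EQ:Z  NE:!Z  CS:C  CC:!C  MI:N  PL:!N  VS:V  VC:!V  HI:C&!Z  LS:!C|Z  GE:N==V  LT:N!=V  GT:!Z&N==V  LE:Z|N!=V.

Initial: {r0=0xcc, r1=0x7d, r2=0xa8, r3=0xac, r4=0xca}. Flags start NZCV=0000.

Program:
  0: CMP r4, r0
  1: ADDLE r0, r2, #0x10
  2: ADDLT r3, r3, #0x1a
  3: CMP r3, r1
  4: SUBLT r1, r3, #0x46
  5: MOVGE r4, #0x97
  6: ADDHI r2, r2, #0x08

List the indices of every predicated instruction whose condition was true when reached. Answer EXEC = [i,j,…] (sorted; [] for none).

EXEC = [1,2,4,6]

[0] flags=1000 → (cmp)
[1] flags=1000 LE?T → r0=0xb8
[2] flags=1000 LT?T → r3=0xc6
[3] flags=0011 → (cmp)
[4] flags=0011 LT?T → r1=0x80
[5] flags=0011 GE?F → skip
[6] flags=0011 HI?T → r2=0xb0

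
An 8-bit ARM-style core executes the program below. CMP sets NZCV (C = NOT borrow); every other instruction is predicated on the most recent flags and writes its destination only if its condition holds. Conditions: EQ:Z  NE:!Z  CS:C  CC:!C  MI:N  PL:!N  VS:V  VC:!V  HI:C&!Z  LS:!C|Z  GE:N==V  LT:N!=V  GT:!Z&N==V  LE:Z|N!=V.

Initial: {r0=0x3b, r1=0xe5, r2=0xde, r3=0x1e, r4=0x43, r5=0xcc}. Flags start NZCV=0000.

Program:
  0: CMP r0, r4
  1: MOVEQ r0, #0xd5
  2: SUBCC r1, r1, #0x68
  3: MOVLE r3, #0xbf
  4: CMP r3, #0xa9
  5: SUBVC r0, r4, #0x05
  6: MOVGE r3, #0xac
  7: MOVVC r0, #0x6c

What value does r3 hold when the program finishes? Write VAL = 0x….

VAL = 0xac

[0] flags=1000 → (cmp)
[1] flags=1000 EQ?F → skip
[2] flags=1000 CC?T → r1=0x7d
[3] flags=1000 LE?T → r3=0xbf
[4] flags=0010 → (cmp)
[5] flags=0010 VC?T → r0=0x3e
[6] flags=0010 GE?T → r3=0xac
[7] flags=0010 VC?T → r0=0x6c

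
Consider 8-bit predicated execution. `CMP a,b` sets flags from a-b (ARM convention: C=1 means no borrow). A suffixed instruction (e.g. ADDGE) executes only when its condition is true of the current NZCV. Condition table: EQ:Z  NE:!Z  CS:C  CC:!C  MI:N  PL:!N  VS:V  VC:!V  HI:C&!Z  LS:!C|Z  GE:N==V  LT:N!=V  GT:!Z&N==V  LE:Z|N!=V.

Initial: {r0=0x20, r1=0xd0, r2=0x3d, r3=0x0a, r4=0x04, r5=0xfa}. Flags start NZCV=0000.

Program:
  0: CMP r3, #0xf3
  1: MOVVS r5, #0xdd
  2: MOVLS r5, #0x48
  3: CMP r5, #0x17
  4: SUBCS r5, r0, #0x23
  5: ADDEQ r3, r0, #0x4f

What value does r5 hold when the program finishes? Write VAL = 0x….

VAL = 0xfd

0: ✓ CMP  NZCV=0000
1: · MOVVS
2: ✓ MOVLS  r5←0x48
3: ✓ CMP  NZCV=0010
4: ✓ SUBCS  r5←0xfd
5: · ADDEQ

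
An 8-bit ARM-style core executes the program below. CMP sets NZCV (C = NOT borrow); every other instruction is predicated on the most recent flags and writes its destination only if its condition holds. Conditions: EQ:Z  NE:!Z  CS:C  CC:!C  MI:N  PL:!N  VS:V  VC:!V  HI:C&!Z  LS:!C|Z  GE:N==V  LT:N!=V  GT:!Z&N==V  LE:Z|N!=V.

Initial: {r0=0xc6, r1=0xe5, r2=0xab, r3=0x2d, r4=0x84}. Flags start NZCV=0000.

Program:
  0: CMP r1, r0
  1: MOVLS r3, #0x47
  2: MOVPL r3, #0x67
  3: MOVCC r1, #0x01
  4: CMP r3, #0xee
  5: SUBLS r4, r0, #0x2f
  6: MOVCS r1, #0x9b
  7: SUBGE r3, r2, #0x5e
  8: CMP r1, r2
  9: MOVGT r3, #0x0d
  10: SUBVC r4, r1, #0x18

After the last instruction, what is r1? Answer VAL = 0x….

VAL = 0xe5

0: ✓ CMP  NZCV=0010
1: · MOVLS
2: ✓ MOVPL  r3←0x67
3: · MOVCC
4: ✓ CMP  NZCV=0000
5: ✓ SUBLS  r4←0x97
6: · MOVCS
7: ✓ SUBGE  r3←0x4d
8: ✓ CMP  NZCV=0010
9: ✓ MOVGT  r3←0x0d
10: ✓ SUBVC  r4←0xcd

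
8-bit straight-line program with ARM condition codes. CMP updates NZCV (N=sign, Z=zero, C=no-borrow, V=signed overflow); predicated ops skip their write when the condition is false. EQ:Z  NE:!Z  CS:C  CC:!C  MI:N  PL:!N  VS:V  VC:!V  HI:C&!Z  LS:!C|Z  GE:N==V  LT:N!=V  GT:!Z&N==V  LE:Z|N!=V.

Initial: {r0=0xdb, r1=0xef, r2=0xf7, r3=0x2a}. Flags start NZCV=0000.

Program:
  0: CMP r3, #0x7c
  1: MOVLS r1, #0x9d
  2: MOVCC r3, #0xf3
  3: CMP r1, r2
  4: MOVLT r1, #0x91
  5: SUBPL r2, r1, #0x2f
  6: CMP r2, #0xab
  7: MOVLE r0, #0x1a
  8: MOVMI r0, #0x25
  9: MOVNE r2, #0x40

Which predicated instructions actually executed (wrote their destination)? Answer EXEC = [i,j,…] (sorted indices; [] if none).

EXEC = [1,2,4,9]

[0] flags=1000 → (cmp)
[1] flags=1000 LS?T → r1=0x9d
[2] flags=1000 CC?T → r3=0xf3
[3] flags=1000 → (cmp)
[4] flags=1000 LT?T → r1=0x91
[5] flags=1000 PL?F → skip
[6] flags=0010 → (cmp)
[7] flags=0010 LE?F → skip
[8] flags=0010 MI?F → skip
[9] flags=0010 NE?T → r2=0x40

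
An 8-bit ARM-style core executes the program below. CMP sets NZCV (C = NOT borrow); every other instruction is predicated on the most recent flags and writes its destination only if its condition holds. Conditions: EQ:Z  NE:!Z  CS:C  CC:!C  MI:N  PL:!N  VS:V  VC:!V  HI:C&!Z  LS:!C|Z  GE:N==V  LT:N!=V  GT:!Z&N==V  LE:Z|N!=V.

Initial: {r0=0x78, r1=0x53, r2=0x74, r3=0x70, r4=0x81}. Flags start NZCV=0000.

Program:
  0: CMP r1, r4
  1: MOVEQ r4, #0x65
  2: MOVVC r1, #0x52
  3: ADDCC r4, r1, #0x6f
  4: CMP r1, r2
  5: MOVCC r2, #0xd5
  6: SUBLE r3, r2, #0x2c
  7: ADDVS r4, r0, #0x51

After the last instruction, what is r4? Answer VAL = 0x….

[0] flags=1001 → (cmp)
[1] flags=1001 EQ?F → skip
[2] flags=1001 VC?F → skip
[3] flags=1001 CC?T → r4=0xc2
[4] flags=1000 → (cmp)
[5] flags=1000 CC?T → r2=0xd5
[6] flags=1000 LE?T → r3=0xa9
[7] flags=1000 VS?F → skip

VAL = 0xc2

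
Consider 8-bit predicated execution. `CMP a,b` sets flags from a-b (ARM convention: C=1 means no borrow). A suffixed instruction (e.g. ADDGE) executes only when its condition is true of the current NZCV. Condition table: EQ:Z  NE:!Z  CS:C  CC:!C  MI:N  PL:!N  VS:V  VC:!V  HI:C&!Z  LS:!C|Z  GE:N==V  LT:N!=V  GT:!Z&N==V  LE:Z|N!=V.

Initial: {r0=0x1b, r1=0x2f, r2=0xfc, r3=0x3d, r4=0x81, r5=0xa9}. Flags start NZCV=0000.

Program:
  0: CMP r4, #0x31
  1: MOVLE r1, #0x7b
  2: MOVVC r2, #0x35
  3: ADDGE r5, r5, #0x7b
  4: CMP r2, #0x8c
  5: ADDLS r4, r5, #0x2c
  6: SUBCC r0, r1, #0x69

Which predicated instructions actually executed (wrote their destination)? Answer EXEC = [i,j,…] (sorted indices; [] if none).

EXEC = [1]

0: ✓ CMP  NZCV=0011
1: ✓ MOVLE  r1←0x7b
2: · MOVVC
3: · ADDGE
4: ✓ CMP  NZCV=0010
5: · ADDLS
6: · SUBCC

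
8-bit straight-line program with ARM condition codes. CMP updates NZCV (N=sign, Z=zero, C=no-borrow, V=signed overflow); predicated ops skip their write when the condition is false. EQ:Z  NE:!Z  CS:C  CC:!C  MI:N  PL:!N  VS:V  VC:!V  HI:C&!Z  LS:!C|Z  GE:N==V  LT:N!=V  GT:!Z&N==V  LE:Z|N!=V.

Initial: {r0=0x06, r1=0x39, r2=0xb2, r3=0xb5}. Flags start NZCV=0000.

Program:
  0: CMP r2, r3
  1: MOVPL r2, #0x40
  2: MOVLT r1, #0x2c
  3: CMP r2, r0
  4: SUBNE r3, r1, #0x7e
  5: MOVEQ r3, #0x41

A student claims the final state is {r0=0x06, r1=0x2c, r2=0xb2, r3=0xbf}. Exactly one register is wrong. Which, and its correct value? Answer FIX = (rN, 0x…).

FIX = (r3, 0xae)

[0] flags=1000 → (cmp)
[1] flags=1000 PL?F → skip
[2] flags=1000 LT?T → r1=0x2c
[3] flags=1010 → (cmp)
[4] flags=1010 NE?T → r3=0xae
[5] flags=1010 EQ?F → skip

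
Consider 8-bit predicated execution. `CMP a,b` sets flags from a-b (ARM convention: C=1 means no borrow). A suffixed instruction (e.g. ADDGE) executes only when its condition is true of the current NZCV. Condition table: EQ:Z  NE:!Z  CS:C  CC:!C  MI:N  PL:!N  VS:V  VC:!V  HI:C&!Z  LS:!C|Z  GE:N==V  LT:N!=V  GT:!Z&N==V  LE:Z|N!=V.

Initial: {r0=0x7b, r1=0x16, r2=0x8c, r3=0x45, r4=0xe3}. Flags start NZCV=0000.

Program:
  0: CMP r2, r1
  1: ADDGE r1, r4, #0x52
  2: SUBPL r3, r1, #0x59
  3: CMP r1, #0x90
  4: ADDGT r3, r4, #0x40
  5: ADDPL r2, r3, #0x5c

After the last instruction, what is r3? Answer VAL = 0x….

VAL = 0x23

0: ✓ CMP  NZCV=0011
1: · ADDGE
2: ✓ SUBPL  r3←0xbd
3: ✓ CMP  NZCV=1001
4: ✓ ADDGT  r3←0x23
5: · ADDPL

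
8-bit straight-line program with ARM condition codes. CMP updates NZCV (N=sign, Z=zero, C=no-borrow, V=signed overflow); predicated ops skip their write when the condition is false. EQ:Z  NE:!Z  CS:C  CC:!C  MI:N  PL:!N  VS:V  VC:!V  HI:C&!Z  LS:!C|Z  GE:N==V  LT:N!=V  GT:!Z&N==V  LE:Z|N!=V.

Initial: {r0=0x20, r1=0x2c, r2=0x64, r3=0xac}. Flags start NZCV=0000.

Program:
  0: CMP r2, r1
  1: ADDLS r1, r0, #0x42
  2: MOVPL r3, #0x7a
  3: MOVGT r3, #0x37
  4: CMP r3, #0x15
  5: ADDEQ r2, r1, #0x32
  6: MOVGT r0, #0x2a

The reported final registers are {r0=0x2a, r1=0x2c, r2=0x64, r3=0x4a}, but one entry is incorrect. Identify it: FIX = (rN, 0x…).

FIX = (r3, 0x37)

0: ✓ CMP  NZCV=0010
1: · ADDLS
2: ✓ MOVPL  r3←0x7a
3: ✓ MOVGT  r3←0x37
4: ✓ CMP  NZCV=0010
5: · ADDEQ
6: ✓ MOVGT  r0←0x2a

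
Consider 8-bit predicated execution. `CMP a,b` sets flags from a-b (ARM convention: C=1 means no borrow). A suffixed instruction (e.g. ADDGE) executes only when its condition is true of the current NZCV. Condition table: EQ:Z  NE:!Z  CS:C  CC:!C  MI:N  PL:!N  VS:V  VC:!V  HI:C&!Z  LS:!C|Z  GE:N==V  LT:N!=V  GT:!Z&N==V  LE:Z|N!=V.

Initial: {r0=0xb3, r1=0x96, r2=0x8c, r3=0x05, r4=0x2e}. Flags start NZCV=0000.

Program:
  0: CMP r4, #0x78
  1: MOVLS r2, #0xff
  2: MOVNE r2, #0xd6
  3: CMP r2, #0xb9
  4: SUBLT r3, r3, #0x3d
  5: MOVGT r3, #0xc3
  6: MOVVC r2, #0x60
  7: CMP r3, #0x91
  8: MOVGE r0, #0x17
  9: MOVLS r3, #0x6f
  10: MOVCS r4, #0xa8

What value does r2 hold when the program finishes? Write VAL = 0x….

[0] flags=1000 → (cmp)
[1] flags=1000 LS?T → r2=0xff
[2] flags=1000 NE?T → r2=0xd6
[3] flags=0010 → (cmp)
[4] flags=0010 LT?F → skip
[5] flags=0010 GT?T → r3=0xc3
[6] flags=0010 VC?T → r2=0x60
[7] flags=0010 → (cmp)
[8] flags=0010 GE?T → r0=0x17
[9] flags=0010 LS?F → skip
[10] flags=0010 CS?T → r4=0xa8

VAL = 0x60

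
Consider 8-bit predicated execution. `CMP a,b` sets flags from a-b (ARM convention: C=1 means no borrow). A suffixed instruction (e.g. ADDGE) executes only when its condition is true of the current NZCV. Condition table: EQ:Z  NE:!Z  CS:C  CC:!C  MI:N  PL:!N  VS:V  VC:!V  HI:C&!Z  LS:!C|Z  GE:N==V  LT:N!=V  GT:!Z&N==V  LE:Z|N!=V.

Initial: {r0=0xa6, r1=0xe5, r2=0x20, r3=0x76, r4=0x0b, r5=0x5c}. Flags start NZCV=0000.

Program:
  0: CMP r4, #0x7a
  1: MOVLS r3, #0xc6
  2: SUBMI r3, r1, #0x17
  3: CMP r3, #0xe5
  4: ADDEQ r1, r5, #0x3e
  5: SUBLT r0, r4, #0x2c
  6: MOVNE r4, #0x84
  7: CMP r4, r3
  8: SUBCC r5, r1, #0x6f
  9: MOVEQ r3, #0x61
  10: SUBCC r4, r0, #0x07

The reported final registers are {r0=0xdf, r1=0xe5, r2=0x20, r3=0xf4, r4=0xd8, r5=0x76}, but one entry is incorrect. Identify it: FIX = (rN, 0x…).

0: ✓ CMP  NZCV=1000
1: ✓ MOVLS  r3←0xc6
2: ✓ SUBMI  r3←0xce
3: ✓ CMP  NZCV=1000
4: · ADDEQ
5: ✓ SUBLT  r0←0xdf
6: ✓ MOVNE  r4←0x84
7: ✓ CMP  NZCV=1000
8: ✓ SUBCC  r5←0x76
9: · MOVEQ
10: ✓ SUBCC  r4←0xd8

FIX = (r3, 0xce)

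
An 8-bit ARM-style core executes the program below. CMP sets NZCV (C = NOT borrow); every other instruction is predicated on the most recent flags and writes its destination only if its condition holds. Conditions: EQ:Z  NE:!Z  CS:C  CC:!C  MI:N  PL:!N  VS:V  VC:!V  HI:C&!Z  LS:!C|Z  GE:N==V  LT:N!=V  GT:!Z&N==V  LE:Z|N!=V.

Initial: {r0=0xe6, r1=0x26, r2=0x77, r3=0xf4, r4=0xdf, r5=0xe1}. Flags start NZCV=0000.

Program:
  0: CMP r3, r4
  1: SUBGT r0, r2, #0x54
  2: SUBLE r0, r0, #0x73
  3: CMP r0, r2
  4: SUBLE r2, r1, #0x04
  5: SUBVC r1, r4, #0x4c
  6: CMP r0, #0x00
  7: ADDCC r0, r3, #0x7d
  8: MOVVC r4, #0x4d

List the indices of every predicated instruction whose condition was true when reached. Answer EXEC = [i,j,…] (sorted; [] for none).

[0] flags=0010 → (cmp)
[1] flags=0010 GT?T → r0=0x23
[2] flags=0010 LE?F → skip
[3] flags=1000 → (cmp)
[4] flags=1000 LE?T → r2=0x22
[5] flags=1000 VC?T → r1=0x93
[6] flags=0010 → (cmp)
[7] flags=0010 CC?F → skip
[8] flags=0010 VC?T → r4=0x4d

EXEC = [1,4,5,8]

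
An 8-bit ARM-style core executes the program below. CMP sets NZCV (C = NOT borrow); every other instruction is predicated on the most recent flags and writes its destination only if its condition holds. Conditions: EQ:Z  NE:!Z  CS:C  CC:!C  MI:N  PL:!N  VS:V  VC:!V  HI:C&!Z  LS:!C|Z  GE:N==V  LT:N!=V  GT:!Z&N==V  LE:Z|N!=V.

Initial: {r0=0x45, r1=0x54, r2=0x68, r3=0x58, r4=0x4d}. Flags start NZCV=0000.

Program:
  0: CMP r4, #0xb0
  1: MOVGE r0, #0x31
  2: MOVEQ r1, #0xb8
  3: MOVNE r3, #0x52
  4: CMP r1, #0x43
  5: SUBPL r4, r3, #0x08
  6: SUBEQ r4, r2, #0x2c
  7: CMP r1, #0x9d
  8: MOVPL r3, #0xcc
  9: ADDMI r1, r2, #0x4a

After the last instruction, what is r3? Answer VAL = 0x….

VAL = 0x52

[0] flags=1001 → (cmp)
[1] flags=1001 GE?T → r0=0x31
[2] flags=1001 EQ?F → skip
[3] flags=1001 NE?T → r3=0x52
[4] flags=0010 → (cmp)
[5] flags=0010 PL?T → r4=0x4a
[6] flags=0010 EQ?F → skip
[7] flags=1001 → (cmp)
[8] flags=1001 PL?F → skip
[9] flags=1001 MI?T → r1=0xb2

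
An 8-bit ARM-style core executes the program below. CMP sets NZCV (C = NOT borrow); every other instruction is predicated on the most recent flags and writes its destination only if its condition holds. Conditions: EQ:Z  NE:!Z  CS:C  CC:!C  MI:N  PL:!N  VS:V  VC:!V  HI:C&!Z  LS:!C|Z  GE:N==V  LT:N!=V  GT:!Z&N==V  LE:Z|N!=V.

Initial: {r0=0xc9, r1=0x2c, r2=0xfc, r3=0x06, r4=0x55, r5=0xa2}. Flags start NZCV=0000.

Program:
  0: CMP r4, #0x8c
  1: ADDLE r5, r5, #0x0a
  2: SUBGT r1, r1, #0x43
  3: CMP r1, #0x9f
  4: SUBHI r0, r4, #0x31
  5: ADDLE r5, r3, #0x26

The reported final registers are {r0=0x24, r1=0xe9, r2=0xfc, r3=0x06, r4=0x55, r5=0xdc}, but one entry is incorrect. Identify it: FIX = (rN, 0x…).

FIX = (r5, 0xa2)

0: ✓ CMP  NZCV=1001
1: · ADDLE
2: ✓ SUBGT  r1←0xe9
3: ✓ CMP  NZCV=0010
4: ✓ SUBHI  r0←0x24
5: · ADDLE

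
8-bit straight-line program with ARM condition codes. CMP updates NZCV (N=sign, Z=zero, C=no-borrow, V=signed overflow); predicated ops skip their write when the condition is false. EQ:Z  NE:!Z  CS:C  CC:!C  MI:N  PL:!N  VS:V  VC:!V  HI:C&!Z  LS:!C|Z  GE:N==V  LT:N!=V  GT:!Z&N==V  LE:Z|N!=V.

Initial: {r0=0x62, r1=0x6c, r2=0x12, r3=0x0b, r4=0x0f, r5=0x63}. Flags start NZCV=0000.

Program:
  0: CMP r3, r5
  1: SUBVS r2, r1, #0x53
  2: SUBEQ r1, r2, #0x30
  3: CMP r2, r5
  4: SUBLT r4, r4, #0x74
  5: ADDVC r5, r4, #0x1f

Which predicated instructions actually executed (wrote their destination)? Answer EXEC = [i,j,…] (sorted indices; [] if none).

[0] flags=1000 → (cmp)
[1] flags=1000 VS?F → skip
[2] flags=1000 EQ?F → skip
[3] flags=1000 → (cmp)
[4] flags=1000 LT?T → r4=0x9b
[5] flags=1000 VC?T → r5=0xba

EXEC = [4,5]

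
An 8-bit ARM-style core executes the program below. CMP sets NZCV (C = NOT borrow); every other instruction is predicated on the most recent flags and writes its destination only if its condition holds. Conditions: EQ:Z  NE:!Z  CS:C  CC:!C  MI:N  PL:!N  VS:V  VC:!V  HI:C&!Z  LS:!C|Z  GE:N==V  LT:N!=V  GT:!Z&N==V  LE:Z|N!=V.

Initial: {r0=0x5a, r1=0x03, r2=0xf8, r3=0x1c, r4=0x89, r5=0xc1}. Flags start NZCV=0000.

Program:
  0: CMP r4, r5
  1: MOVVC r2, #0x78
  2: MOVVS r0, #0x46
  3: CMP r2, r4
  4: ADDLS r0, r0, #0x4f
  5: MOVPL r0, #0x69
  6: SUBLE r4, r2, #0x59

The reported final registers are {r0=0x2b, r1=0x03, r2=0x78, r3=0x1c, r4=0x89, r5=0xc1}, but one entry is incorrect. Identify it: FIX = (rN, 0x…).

[0] flags=1000 → (cmp)
[1] flags=1000 VC?T → r2=0x78
[2] flags=1000 VS?F → skip
[3] flags=1001 → (cmp)
[4] flags=1001 LS?T → r0=0xa9
[5] flags=1001 PL?F → skip
[6] flags=1001 LE?F → skip

FIX = (r0, 0xa9)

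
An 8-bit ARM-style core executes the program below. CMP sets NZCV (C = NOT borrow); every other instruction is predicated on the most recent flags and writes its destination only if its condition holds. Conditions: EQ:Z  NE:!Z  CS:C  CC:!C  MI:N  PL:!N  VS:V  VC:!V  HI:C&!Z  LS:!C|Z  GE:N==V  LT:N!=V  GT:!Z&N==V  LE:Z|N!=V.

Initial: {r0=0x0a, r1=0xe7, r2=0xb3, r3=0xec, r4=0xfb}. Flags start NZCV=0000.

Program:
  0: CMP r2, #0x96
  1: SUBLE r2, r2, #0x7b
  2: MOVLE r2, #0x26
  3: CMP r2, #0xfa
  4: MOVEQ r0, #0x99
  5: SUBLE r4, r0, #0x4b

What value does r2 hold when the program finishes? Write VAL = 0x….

0: ✓ CMP  NZCV=0010
1: · SUBLE
2: · MOVLE
3: ✓ CMP  NZCV=1000
4: · MOVEQ
5: ✓ SUBLE  r4←0xbf

VAL = 0xb3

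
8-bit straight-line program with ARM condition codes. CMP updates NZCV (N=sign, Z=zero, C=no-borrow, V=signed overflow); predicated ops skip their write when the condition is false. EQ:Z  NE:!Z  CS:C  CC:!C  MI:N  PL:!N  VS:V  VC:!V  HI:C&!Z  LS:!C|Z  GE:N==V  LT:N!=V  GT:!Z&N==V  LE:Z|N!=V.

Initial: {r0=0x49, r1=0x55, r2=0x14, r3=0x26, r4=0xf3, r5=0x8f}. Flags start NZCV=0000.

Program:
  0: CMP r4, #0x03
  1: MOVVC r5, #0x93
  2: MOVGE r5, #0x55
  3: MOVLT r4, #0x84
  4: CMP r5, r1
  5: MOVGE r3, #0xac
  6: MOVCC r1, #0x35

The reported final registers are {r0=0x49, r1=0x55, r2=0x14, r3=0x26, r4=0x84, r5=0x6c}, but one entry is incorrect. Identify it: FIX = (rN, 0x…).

[0] flags=1010 → (cmp)
[1] flags=1010 VC?T → r5=0x93
[2] flags=1010 GE?F → skip
[3] flags=1010 LT?T → r4=0x84
[4] flags=0011 → (cmp)
[5] flags=0011 GE?F → skip
[6] flags=0011 CC?F → skip

FIX = (r5, 0x93)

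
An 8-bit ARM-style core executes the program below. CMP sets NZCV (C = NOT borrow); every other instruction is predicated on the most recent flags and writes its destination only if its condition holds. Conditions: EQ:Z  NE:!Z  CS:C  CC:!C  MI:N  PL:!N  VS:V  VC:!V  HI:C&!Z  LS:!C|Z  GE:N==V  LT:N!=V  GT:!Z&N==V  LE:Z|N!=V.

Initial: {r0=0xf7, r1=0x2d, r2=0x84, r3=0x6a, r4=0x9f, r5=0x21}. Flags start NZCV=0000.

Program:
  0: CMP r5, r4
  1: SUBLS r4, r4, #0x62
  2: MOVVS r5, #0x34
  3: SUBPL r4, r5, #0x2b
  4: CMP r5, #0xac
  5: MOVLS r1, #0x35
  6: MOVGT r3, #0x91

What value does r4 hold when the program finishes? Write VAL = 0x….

0: ✓ CMP  NZCV=1001
1: ✓ SUBLS  r4←0x3d
2: ✓ MOVVS  r5←0x34
3: · SUBPL
4: ✓ CMP  NZCV=1001
5: ✓ MOVLS  r1←0x35
6: ✓ MOVGT  r3←0x91

VAL = 0x3d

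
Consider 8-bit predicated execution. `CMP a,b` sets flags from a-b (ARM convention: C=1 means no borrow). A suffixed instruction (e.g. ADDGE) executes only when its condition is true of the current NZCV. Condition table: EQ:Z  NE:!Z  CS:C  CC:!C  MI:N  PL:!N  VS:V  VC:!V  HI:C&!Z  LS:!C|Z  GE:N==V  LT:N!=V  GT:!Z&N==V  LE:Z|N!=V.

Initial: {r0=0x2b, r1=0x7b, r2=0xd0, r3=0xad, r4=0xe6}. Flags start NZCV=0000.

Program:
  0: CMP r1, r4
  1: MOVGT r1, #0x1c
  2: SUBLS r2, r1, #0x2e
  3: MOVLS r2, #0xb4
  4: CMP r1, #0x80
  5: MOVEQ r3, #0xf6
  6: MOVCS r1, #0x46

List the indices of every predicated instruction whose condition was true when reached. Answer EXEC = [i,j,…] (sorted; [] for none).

EXEC = [1,2,3]

0: ✓ CMP  NZCV=1001
1: ✓ MOVGT  r1←0x1c
2: ✓ SUBLS  r2←0xee
3: ✓ MOVLS  r2←0xb4
4: ✓ CMP  NZCV=1001
5: · MOVEQ
6: · MOVCS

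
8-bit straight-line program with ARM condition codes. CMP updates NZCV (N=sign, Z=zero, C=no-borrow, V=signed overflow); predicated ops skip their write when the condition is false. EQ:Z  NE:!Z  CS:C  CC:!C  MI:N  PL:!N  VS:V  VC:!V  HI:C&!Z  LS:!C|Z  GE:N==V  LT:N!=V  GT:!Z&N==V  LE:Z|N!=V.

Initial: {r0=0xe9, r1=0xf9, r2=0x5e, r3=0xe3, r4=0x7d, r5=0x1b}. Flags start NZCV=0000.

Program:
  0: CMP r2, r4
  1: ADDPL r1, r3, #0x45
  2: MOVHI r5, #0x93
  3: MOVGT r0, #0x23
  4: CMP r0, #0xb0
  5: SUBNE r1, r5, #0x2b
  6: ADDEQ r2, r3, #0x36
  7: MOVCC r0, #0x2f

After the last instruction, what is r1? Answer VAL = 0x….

[0] flags=1000 → (cmp)
[1] flags=1000 PL?F → skip
[2] flags=1000 HI?F → skip
[3] flags=1000 GT?F → skip
[4] flags=0010 → (cmp)
[5] flags=0010 NE?T → r1=0xf0
[6] flags=0010 EQ?F → skip
[7] flags=0010 CC?F → skip

VAL = 0xf0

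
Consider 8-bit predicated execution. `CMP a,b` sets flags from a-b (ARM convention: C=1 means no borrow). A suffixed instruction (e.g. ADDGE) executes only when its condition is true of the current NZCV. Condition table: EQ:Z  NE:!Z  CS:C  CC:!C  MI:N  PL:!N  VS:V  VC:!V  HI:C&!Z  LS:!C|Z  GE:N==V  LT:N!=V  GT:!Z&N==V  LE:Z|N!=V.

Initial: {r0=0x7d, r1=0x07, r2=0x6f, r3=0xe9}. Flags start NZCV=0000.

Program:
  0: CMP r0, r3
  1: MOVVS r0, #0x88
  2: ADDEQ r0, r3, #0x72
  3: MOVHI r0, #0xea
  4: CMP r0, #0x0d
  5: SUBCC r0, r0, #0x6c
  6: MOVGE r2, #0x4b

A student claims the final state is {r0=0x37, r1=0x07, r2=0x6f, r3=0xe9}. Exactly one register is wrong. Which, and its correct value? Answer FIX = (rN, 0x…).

0: ✓ CMP  NZCV=1001
1: ✓ MOVVS  r0←0x88
2: · ADDEQ
3: · MOVHI
4: ✓ CMP  NZCV=0011
5: · SUBCC
6: · MOVGE

FIX = (r0, 0x88)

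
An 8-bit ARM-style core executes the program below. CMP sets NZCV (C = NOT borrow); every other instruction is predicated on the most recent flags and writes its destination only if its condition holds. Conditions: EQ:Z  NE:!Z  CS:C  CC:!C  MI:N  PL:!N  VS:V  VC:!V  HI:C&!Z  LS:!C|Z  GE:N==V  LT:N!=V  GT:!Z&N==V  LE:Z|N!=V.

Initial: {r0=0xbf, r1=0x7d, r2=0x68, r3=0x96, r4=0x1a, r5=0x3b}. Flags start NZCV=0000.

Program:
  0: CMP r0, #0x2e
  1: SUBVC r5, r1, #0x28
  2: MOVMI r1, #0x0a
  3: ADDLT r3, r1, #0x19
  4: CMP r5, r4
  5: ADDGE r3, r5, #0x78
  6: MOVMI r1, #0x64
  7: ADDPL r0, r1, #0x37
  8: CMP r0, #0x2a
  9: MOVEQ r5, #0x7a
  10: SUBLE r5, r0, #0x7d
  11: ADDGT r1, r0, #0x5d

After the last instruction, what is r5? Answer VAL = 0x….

VAL = 0x55

[0] flags=1010 → (cmp)
[1] flags=1010 VC?T → r5=0x55
[2] flags=1010 MI?T → r1=0x0a
[3] flags=1010 LT?T → r3=0x23
[4] flags=0010 → (cmp)
[5] flags=0010 GE?T → r3=0xcd
[6] flags=0010 MI?F → skip
[7] flags=0010 PL?T → r0=0x41
[8] flags=0010 → (cmp)
[9] flags=0010 EQ?F → skip
[10] flags=0010 LE?F → skip
[11] flags=0010 GT?T → r1=0x9e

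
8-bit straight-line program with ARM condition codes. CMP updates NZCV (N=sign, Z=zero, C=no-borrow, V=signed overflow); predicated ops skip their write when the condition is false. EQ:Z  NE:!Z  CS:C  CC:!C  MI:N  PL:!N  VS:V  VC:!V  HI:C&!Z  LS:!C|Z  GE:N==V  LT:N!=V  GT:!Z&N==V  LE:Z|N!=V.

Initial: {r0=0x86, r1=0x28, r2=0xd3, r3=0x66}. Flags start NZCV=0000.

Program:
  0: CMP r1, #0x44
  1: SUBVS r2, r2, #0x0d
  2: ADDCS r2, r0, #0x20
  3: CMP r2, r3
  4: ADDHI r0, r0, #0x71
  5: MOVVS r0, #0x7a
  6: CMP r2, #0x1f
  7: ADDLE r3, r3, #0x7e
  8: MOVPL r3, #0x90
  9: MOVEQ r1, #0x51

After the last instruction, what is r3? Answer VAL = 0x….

0: ✓ CMP  NZCV=1000
1: · SUBVS
2: · ADDCS
3: ✓ CMP  NZCV=0011
4: ✓ ADDHI  r0←0xf7
5: ✓ MOVVS  r0←0x7a
6: ✓ CMP  NZCV=1010
7: ✓ ADDLE  r3←0xe4
8: · MOVPL
9: · MOVEQ

VAL = 0xe4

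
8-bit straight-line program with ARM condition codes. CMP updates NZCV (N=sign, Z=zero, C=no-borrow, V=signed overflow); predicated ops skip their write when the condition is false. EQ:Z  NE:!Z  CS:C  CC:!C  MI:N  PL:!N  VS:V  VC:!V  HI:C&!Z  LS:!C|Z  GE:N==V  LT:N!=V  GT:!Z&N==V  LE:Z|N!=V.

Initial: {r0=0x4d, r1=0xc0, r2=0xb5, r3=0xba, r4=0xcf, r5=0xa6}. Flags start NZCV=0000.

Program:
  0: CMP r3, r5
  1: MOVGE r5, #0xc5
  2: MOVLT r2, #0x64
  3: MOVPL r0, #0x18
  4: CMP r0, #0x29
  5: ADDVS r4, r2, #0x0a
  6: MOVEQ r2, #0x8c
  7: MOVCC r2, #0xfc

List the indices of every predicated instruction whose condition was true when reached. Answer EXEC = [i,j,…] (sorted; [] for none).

EXEC = [1,3,7]

[0] flags=0010 → (cmp)
[1] flags=0010 GE?T → r5=0xc5
[2] flags=0010 LT?F → skip
[3] flags=0010 PL?T → r0=0x18
[4] flags=1000 → (cmp)
[5] flags=1000 VS?F → skip
[6] flags=1000 EQ?F → skip
[7] flags=1000 CC?T → r2=0xfc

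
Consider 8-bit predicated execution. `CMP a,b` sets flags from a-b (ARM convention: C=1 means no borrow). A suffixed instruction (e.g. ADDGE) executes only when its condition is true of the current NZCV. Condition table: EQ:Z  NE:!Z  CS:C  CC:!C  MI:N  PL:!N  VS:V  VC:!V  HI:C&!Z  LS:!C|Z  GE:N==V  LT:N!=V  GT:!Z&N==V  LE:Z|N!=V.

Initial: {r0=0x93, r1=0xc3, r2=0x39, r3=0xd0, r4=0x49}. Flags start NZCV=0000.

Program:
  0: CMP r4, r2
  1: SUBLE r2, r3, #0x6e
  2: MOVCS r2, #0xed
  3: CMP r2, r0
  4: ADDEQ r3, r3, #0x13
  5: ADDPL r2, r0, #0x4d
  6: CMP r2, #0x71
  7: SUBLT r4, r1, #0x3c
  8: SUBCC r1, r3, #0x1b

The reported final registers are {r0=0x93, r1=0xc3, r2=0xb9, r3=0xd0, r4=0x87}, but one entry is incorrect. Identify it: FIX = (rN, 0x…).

FIX = (r2, 0xe0)

[0] flags=0010 → (cmp)
[1] flags=0010 LE?F → skip
[2] flags=0010 CS?T → r2=0xed
[3] flags=0010 → (cmp)
[4] flags=0010 EQ?F → skip
[5] flags=0010 PL?T → r2=0xe0
[6] flags=0011 → (cmp)
[7] flags=0011 LT?T → r4=0x87
[8] flags=0011 CC?F → skip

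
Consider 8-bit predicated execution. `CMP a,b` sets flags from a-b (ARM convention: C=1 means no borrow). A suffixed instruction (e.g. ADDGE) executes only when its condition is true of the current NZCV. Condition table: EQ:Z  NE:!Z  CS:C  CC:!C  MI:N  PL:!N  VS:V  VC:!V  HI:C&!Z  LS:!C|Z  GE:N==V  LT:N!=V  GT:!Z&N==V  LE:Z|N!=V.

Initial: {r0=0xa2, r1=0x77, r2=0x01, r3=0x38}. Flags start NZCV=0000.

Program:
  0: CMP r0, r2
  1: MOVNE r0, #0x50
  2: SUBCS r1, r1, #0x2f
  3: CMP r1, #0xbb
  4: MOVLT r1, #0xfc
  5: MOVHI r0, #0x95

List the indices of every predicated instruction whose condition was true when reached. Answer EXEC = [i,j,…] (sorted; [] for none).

0: ✓ CMP  NZCV=1010
1: ✓ MOVNE  r0←0x50
2: ✓ SUBCS  r1←0x48
3: ✓ CMP  NZCV=1001
4: · MOVLT
5: · MOVHI

EXEC = [1,2]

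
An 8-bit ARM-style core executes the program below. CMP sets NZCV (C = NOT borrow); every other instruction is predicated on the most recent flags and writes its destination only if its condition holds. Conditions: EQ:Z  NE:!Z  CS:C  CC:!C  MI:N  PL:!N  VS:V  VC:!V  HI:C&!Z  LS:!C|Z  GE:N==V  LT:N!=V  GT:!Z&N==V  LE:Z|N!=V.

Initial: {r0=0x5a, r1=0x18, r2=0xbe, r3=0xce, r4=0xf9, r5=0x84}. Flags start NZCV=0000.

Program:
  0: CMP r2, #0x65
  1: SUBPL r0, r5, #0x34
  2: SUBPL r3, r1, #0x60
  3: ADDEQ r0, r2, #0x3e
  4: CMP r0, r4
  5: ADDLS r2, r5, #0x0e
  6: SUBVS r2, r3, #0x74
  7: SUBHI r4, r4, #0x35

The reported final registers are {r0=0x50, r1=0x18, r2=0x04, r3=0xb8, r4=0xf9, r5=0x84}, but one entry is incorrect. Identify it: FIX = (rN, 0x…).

FIX = (r2, 0x92)

0: ✓ CMP  NZCV=0011
1: ✓ SUBPL  r0←0x50
2: ✓ SUBPL  r3←0xb8
3: · ADDEQ
4: ✓ CMP  NZCV=0000
5: ✓ ADDLS  r2←0x92
6: · SUBVS
7: · SUBHI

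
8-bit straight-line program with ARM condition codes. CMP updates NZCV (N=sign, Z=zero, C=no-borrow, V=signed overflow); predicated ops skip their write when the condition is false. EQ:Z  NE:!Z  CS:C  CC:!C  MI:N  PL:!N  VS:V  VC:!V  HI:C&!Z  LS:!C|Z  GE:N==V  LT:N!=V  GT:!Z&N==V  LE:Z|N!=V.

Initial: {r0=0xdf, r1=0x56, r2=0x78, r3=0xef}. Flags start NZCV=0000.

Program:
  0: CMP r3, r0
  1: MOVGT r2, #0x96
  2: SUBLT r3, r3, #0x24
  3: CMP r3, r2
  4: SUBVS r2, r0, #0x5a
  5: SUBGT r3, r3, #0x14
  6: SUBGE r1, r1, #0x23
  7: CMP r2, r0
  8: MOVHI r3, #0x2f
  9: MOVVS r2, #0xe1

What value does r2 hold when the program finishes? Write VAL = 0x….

VAL = 0x96

0: ✓ CMP  NZCV=0010
1: ✓ MOVGT  r2←0x96
2: · SUBLT
3: ✓ CMP  NZCV=0010
4: · SUBVS
5: ✓ SUBGT  r3←0xdb
6: ✓ SUBGE  r1←0x33
7: ✓ CMP  NZCV=1000
8: · MOVHI
9: · MOVVS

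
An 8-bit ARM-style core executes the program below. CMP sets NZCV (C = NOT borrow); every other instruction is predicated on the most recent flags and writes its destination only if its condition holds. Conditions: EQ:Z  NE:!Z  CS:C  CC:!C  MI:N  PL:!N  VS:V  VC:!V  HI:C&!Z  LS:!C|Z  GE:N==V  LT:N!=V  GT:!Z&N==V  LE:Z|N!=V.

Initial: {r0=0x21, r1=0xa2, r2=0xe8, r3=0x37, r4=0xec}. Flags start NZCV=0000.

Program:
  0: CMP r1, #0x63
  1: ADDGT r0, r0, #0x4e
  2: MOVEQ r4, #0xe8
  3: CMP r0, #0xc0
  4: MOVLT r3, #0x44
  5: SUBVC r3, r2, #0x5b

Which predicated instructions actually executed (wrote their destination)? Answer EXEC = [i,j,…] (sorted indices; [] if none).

EXEC = [5]

[0] flags=0011 → (cmp)
[1] flags=0011 GT?F → skip
[2] flags=0011 EQ?F → skip
[3] flags=0000 → (cmp)
[4] flags=0000 LT?F → skip
[5] flags=0000 VC?T → r3=0x8d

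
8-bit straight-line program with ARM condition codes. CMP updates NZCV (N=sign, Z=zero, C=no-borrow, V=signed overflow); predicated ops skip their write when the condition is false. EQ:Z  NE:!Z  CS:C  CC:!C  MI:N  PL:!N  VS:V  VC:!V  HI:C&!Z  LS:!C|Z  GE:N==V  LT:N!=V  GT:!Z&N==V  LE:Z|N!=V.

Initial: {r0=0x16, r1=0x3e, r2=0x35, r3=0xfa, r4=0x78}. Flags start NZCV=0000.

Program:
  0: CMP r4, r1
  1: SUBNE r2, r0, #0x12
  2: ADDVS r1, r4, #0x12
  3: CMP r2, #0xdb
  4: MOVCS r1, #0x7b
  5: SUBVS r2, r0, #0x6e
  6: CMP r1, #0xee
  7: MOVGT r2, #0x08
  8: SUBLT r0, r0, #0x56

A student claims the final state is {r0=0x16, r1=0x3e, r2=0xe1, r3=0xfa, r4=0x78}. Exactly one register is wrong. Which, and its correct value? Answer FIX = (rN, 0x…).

FIX = (r2, 0x08)

0: ✓ CMP  NZCV=0010
1: ✓ SUBNE  r2←0x04
2: · ADDVS
3: ✓ CMP  NZCV=0000
4: · MOVCS
5: · SUBVS
6: ✓ CMP  NZCV=0000
7: ✓ MOVGT  r2←0x08
8: · SUBLT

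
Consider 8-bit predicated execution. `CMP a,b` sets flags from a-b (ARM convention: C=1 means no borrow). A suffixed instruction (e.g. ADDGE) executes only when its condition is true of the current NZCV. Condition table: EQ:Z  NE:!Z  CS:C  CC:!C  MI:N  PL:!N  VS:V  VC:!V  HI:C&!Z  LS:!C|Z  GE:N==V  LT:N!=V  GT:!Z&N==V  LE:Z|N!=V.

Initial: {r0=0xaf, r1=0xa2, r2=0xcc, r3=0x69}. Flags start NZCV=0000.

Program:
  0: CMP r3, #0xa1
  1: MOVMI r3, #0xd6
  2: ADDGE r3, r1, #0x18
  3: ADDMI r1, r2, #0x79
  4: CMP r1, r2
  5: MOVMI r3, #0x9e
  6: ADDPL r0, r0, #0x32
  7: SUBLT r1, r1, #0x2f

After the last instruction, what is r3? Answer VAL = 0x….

VAL = 0xba

0: ✓ CMP  NZCV=1001
1: ✓ MOVMI  r3←0xd6
2: ✓ ADDGE  r3←0xba
3: ✓ ADDMI  r1←0x45
4: ✓ CMP  NZCV=0000
5: · MOVMI
6: ✓ ADDPL  r0←0xe1
7: · SUBLT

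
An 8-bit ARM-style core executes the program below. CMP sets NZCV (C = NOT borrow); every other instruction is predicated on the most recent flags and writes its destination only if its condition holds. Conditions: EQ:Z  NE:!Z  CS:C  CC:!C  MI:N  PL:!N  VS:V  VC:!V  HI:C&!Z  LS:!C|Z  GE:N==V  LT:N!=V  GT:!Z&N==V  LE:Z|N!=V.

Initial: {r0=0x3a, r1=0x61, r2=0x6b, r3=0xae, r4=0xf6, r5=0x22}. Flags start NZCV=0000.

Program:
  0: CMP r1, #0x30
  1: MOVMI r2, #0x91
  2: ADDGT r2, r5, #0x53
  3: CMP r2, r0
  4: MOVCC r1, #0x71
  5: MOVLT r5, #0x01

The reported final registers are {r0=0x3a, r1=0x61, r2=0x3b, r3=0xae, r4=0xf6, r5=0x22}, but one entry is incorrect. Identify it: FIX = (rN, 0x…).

0: ✓ CMP  NZCV=0010
1: · MOVMI
2: ✓ ADDGT  r2←0x75
3: ✓ CMP  NZCV=0010
4: · MOVCC
5: · MOVLT

FIX = (r2, 0x75)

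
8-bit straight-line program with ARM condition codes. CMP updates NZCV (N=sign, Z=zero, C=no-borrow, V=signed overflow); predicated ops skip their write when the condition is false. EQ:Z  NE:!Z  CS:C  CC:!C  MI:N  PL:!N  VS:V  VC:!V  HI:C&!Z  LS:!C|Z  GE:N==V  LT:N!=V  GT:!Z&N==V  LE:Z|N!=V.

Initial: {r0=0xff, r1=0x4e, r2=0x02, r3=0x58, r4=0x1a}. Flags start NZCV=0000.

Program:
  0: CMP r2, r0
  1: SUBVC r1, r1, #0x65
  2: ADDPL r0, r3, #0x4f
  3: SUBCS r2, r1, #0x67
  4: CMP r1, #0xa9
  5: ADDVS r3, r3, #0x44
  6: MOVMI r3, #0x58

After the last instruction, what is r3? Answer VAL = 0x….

[0] flags=0000 → (cmp)
[1] flags=0000 VC?T → r1=0xe9
[2] flags=0000 PL?T → r0=0xa7
[3] flags=0000 CS?F → skip
[4] flags=0010 → (cmp)
[5] flags=0010 VS?F → skip
[6] flags=0010 MI?F → skip

VAL = 0x58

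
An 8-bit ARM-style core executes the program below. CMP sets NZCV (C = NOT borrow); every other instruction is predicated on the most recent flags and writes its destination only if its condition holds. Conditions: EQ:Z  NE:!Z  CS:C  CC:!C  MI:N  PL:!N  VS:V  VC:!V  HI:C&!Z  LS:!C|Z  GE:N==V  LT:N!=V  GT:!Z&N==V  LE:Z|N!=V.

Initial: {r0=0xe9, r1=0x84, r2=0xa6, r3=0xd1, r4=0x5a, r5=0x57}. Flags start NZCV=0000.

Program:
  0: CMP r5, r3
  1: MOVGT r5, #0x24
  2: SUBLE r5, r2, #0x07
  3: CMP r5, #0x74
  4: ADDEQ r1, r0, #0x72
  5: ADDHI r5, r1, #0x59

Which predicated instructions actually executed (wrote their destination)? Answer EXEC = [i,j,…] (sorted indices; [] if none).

0: ✓ CMP  NZCV=1001
1: ✓ MOVGT  r5←0x24
2: · SUBLE
3: ✓ CMP  NZCV=1000
4: · ADDEQ
5: · ADDHI

EXEC = [1]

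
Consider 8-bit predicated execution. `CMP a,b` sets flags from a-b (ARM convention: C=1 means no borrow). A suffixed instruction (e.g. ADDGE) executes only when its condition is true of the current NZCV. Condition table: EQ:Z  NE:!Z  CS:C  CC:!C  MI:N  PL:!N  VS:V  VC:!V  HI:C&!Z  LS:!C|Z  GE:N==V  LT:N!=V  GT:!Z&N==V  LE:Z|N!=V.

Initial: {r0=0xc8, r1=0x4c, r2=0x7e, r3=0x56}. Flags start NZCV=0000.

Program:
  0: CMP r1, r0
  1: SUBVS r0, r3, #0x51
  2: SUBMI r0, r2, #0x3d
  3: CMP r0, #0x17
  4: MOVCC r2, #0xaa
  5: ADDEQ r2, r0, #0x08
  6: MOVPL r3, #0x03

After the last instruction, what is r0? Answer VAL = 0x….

0: ✓ CMP  NZCV=1001
1: ✓ SUBVS  r0←0x05
2: ✓ SUBMI  r0←0x41
3: ✓ CMP  NZCV=0010
4: · MOVCC
5: · ADDEQ
6: ✓ MOVPL  r3←0x03

VAL = 0x41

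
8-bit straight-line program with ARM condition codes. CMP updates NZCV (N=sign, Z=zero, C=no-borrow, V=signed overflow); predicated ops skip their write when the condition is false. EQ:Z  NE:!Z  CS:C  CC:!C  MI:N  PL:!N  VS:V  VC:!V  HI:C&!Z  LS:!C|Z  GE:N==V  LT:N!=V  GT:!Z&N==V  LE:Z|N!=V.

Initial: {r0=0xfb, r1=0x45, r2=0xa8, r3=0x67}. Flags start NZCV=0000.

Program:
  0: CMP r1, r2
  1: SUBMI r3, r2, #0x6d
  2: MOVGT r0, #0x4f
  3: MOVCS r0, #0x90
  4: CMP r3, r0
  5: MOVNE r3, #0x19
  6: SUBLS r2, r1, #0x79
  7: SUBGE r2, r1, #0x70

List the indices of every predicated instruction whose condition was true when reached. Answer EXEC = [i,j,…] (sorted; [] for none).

0: ✓ CMP  NZCV=1001
1: ✓ SUBMI  r3←0x3b
2: ✓ MOVGT  r0←0x4f
3: · MOVCS
4: ✓ CMP  NZCV=1000
5: ✓ MOVNE  r3←0x19
6: ✓ SUBLS  r2←0xcc
7: · SUBGE

EXEC = [1,2,5,6]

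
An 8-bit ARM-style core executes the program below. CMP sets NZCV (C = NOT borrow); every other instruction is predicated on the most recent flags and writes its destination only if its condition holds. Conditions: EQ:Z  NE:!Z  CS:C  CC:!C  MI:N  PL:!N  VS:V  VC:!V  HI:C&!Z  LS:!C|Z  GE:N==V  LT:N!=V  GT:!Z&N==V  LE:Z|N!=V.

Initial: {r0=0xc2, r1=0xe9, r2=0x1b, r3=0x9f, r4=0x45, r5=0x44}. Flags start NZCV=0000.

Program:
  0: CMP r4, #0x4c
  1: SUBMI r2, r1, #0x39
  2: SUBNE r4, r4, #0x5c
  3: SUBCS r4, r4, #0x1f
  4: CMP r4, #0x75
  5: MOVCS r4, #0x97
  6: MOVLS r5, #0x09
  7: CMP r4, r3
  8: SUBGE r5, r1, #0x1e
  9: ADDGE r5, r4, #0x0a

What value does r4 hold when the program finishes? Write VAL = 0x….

0: ✓ CMP  NZCV=1000
1: ✓ SUBMI  r2←0xb0
2: ✓ SUBNE  r4←0xe9
3: · SUBCS
4: ✓ CMP  NZCV=0011
5: ✓ MOVCS  r4←0x97
6: · MOVLS
7: ✓ CMP  NZCV=1000
8: · SUBGE
9: · ADDGE

VAL = 0x97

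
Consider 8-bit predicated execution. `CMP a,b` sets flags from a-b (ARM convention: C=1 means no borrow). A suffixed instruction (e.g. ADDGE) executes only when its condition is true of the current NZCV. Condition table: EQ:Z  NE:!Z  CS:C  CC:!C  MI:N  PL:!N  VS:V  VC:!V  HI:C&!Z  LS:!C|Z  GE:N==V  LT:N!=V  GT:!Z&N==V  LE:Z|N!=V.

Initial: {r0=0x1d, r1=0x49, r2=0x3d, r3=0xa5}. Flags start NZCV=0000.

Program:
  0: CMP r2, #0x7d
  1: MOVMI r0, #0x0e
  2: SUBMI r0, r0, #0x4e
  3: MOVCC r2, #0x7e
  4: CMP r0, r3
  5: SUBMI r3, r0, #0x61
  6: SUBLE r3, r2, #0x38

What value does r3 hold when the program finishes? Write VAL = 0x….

[0] flags=1000 → (cmp)
[1] flags=1000 MI?T → r0=0x0e
[2] flags=1000 MI?T → r0=0xc0
[3] flags=1000 CC?T → r2=0x7e
[4] flags=0010 → (cmp)
[5] flags=0010 MI?F → skip
[6] flags=0010 LE?F → skip

VAL = 0xa5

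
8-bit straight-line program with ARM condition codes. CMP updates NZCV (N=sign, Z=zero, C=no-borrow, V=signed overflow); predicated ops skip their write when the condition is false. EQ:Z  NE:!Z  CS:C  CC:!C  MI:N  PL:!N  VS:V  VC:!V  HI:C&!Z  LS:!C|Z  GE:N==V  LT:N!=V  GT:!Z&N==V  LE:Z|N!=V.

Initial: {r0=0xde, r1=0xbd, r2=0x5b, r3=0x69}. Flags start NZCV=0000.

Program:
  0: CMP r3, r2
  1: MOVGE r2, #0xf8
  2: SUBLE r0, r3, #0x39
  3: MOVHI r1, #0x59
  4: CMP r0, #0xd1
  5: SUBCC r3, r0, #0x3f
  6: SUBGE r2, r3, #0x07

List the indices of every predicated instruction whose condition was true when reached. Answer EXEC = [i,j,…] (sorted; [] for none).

0: ✓ CMP  NZCV=0010
1: ✓ MOVGE  r2←0xf8
2: · SUBLE
3: ✓ MOVHI  r1←0x59
4: ✓ CMP  NZCV=0010
5: · SUBCC
6: ✓ SUBGE  r2←0x62

EXEC = [1,3,6]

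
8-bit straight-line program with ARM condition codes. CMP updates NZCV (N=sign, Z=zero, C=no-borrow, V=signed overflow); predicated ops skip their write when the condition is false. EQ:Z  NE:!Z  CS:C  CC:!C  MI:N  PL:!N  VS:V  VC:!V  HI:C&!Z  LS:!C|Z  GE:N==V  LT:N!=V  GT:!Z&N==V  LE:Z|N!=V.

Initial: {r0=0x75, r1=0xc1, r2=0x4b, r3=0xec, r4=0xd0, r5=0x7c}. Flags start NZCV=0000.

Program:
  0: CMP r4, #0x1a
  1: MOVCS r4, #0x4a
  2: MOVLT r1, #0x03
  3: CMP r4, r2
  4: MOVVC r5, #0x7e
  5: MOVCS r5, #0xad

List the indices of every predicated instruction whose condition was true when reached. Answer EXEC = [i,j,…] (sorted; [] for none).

0: ✓ CMP  NZCV=1010
1: ✓ MOVCS  r4←0x4a
2: ✓ MOVLT  r1←0x03
3: ✓ CMP  NZCV=1000
4: ✓ MOVVC  r5←0x7e
5: · MOVCS

EXEC = [1,2,4]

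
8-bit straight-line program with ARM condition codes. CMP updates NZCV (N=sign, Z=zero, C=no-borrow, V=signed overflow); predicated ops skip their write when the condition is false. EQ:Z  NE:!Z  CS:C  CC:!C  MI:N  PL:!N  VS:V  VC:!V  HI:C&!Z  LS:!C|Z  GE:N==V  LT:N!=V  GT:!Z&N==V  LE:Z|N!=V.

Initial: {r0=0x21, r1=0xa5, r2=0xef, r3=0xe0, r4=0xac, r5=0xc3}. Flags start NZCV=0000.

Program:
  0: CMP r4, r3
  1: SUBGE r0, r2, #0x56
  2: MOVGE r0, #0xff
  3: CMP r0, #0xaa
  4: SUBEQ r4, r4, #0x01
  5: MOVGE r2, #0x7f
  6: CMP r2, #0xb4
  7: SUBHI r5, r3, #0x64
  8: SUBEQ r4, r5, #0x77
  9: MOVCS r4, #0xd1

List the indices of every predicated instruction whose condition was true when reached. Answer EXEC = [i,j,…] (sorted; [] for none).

[0] flags=1000 → (cmp)
[1] flags=1000 GE?F → skip
[2] flags=1000 GE?F → skip
[3] flags=0000 → (cmp)
[4] flags=0000 EQ?F → skip
[5] flags=0000 GE?T → r2=0x7f
[6] flags=1001 → (cmp)
[7] flags=1001 HI?F → skip
[8] flags=1001 EQ?F → skip
[9] flags=1001 CS?F → skip

EXEC = [5]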